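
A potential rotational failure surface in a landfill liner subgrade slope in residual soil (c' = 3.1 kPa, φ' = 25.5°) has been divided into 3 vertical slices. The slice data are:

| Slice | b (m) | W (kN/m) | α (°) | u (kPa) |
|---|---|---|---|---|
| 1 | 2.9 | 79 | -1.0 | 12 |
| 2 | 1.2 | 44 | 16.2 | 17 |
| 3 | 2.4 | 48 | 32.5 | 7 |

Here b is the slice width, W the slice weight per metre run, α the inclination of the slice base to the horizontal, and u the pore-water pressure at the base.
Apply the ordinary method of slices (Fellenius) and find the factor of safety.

Ordinary method of slices: FS = Σ[c'·Δl_i + (W_i cosα_i − u_i·Δl_i)·tanφ'] / Σ W_i sinα_i, with Δl_i = b_i / cosα_i.
Slice 1: Δl = 2.9/cos(-1.0°) = 2.900 m; N'_1 = 79·cos(-1.0°) − 12·2.900 = 44.2; c'Δl = 8.99; W sinα = -1.4
Slice 2: Δl = 1.2/cos16.2° = 1.250 m; N'_2 = 44·cos16.2° − 17·1.250 = 21.0; c'Δl = 3.87; W sinα = 12.3
Slice 3: Δl = 2.4/cos32.5° = 2.846 m; N'_3 = 48·cos32.5° − 7·2.846 = 20.6; c'Δl = 8.82; W sinα = 25.8
Σc'Δl = 21.7 kN/m; ΣN' = 85.8 kN/m; ΣW sinα = 36.7 kN/m
Resisting = 21.7 + 85.8·tan25.5° = 21.7 + 40.9 = 62.6 kN/m
FS = 62.6 / 36.7 = 1.706

FS = 1.71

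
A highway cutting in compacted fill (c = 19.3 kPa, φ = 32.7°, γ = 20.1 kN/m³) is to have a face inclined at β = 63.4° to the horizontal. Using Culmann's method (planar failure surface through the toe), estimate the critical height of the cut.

H_c = 20.62 m

Culmann's analysis gives the critical failure plane at α_cr = (β + φ)/2 = (63.4 + 32.7)/2 = 48.0°, and the critical height
H_c = (4c/γ) · sinβ cosφ / [1 − cos(β − φ)]
    = (4·19.3/20.1) · sin63.4°·cos32.7° / [1 − cos(30.7°)]
    = 3.841 · 0.8942·0.8415 / [1 − 0.8599]
    = 3.841 · 0.7524 / 0.1401
    = 20.62 m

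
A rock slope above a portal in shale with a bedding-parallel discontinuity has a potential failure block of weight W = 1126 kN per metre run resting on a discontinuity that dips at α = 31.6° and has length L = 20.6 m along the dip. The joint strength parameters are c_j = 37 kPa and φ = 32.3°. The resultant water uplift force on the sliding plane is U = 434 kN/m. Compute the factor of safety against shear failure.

FS = 1.85

Resolving the block weight along and normal to the plane and applying the Mohr–Coulomb strength on the joint:
N' = W cosα − U = 1126·cos31.6° − 434 = 525.0 kN/m
Driving force T = W sinα = 1126·sin31.6° = 590.0 kN/m
Resisting force R = c_j·L + N'·tanφ = 37·20.6 + 525.0·tan32.3° = 762.2 + 331.9 = 1094.1 kN/m
FS = R / T = 1094.1 / 590.0 = 1.854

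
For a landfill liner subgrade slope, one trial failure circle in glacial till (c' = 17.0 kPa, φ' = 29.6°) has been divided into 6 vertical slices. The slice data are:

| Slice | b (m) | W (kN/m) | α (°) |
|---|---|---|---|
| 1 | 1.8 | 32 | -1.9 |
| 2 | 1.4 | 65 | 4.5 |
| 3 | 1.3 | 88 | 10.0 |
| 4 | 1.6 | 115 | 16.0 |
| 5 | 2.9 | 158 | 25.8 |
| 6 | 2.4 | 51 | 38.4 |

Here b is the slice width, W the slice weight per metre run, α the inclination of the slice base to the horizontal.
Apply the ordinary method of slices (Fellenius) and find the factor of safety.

FS = 3.19

Ordinary method of slices: FS = Σ[c'·Δl_i + (W_i cosα_i)·tanφ'] / Σ W_i sinα_i, with Δl_i = b_i / cosα_i.
Slice 1: Δl = 1.8/cos(-1.9°) = 1.801 m; N'_1 = 32·cos(-1.9°) = 32.0; c'Δl = 30.62; W sinα = -1.1
Slice 2: Δl = 1.4/cos4.5° = 1.404 m; N'_2 = 65·cos4.5° = 64.8; c'Δl = 23.87; W sinα = 5.1
Slice 3: Δl = 1.3/cos10.0° = 1.320 m; N'_3 = 88·cos10.0° = 86.7; c'Δl = 22.44; W sinα = 15.3
Slice 4: Δl = 1.6/cos16.0° = 1.664 m; N'_4 = 115·cos16.0° = 110.5; c'Δl = 28.30; W sinα = 31.7
Slice 5: Δl = 2.9/cos25.8° = 3.221 m; N'_5 = 158·cos25.8° = 142.3; c'Δl = 54.76; W sinα = 68.8
Slice 6: Δl = 2.4/cos38.4° = 3.062 m; N'_6 = 51·cos38.4° = 40.0; c'Δl = 52.06; W sinα = 31.7
Σc'Δl = 212.0 kN/m; ΣN' = 476.2 kN/m; ΣW sinα = 151.5 kN/m
Resisting = 212.0 + 476.2·tan29.6° = 212.0 + 270.5 = 482.6 kN/m
FS = 482.6 / 151.5 = 3.186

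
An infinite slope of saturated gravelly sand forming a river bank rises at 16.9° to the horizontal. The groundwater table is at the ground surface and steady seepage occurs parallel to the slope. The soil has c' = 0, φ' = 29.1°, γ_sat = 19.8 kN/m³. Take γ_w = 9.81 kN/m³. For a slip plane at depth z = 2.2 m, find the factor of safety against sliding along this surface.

With seepage parallel to the slope and the water table at the surface, the effective normal stress on the slip plane uses the buoyant unit weight γ' = γ_sat − γ_w while the driving shear stress uses γ_sat:
FS = [c' + γ' z cos²β tanφ'] / [γ_sat z sinβ cosβ]
(For c' = 0 this reduces to FS = (γ'/γ_sat)·tanφ'/tanβ.)
γ' = 19.8 − 9.81 = 9.99 kN/m³
Numerator = 0.0 + 9.99·2.2·cos²16.9°·tan29.1° = 0.0 + 9.99·2.2·0.9155·0.5566 = 11.199 kPa
Denominator = 19.8·2.2·sin16.9°·cos16.9° = 19.8·2.2·0.2907·0.9568 = 12.116 kPa
FS = 11.199 / 12.116 = 0.924

FS = 0.92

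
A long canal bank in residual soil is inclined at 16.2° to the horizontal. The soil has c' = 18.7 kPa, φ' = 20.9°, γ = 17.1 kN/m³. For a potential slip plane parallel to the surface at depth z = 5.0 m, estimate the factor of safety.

For an infinite slope with a slip plane parallel to the surface (no pore pressure): FS = [c' + γz cos²β tanφ'] / [γz sinβ cosβ].
γz = 17.1·5.0 = 85.50 kN/m²
Numerator = 18.7 + 85.50·cos²16.2°·tan20.9° = 18.7 + 85.50·0.9222·0.3819 = 48.808 kPa
Denominator = 85.50·sin16.2°·cos16.2° = 85.50·0.2790·0.9603 = 22.907 kPa
FS = 48.808 / 22.907 = 2.131

FS = 2.13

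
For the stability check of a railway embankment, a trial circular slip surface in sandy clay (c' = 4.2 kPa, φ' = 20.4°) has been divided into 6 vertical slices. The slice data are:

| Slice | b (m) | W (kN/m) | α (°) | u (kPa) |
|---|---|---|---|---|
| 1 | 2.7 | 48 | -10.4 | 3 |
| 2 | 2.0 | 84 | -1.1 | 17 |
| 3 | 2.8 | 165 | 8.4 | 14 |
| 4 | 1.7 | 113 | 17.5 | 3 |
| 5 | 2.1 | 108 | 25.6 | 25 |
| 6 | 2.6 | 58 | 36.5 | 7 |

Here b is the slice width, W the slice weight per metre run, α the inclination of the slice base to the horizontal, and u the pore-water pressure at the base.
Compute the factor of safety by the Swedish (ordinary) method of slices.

Ordinary method of slices: FS = Σ[c'·Δl_i + (W_i cosα_i − u_i·Δl_i)·tanφ'] / Σ W_i sinα_i, with Δl_i = b_i / cosα_i.
Slice 1: Δl = 2.7/cos(-10.4°) = 2.745 m; N'_1 = 48·cos(-10.4°) − 3·2.745 = 39.0; c'Δl = 11.53; W sinα = -8.7
Slice 2: Δl = 2.0/cos(-1.1°) = 2.000 m; N'_2 = 84·cos(-1.1°) − 17·2.000 = 50.0; c'Δl = 8.40; W sinα = -1.6
Slice 3: Δl = 2.8/cos8.4° = 2.830 m; N'_3 = 165·cos8.4° − 14·2.830 = 123.6; c'Δl = 11.89; W sinα = 24.1
Slice 4: Δl = 1.7/cos17.5° = 1.782 m; N'_4 = 113·cos17.5° − 3·1.782 = 102.4; c'Δl = 7.49; W sinα = 34.0
Slice 5: Δl = 2.1/cos25.6° = 2.329 m; N'_5 = 108·cos25.6° − 25·2.329 = 39.2; c'Δl = 9.78; W sinα = 46.7
Slice 6: Δl = 2.6/cos36.5° = 3.234 m; N'_6 = 58·cos36.5° − 7·3.234 = 24.0; c'Δl = 13.58; W sinα = 34.5
Σc'Δl = 62.7 kN/m; ΣN' = 378.1 kN/m; ΣW sinα = 129.0 kN/m
Resisting = 62.7 + 378.1·tan20.4° = 62.7 + 140.6 = 203.3 kN/m
FS = 203.3 / 129.0 = 1.576

FS = 1.58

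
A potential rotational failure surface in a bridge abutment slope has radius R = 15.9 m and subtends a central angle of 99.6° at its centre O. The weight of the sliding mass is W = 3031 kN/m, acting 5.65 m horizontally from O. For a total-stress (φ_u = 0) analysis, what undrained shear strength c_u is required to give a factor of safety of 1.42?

FS = c_u·L_a·R / (W·d), so c_u = FS·W·d / (L_a·R).
Arc length L_a = R·θ = 15.9·(99.6°·π/180) = 15.9·1.7383 = 27.64 m
c_u = 1.42·3031·5.65 / (27.64·15.9) = 24317.7 / 439.47 = 55.33 kPa

c_u = 55.3 kPa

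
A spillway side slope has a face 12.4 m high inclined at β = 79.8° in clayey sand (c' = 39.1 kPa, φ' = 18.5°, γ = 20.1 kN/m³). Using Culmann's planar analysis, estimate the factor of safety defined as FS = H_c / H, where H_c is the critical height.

FS = 1.13

H_c = (4c'/γ) · sinβ cosφ' / [1 − cos(β − φ')]
    = (4·39.1/20.1) · sin79.8°·cos18.5° / [1 − cos61.3°]
    = 7.781 · 0.9333 / 0.5198 = 13.97 m
FS = H_c / H = 13.97 / 12.4 = 1.127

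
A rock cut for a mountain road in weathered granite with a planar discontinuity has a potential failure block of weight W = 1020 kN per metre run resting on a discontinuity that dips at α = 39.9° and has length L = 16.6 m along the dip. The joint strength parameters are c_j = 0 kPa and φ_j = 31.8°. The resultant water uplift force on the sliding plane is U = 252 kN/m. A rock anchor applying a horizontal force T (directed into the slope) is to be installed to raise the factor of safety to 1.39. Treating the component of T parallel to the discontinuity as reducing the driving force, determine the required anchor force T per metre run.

Resolving forces along and normal to the sliding plane, with the horizontal anchor force T adding T·sinα to the effective normal force and T·cosα acting up the plane against the driving force:
FS = [c_jL + (W cosα − U + T sinα) tanφ_j] / [W sinα − T cosα]
Without the anchor: N' = 530.5 kN/m, driving T_d = 654.3 kN/m, resisting R = 0·16.6 + 530.5·tan31.8° = 328.9 kN/m, FS = 0.50.
Setting FS = 1.39 and solving for T:
1.39·(654.3 − T cos39.9°) = 328.9 + T sin39.9°·tan31.8°
T·(sin39.9°·tan31.8° + 1.39·cos39.9°) = 1.39·654.3 − 328.9
T·(0.6414·0.6200 + 1.39·0.7672) = 909.4 − 328.9 = 580.5
T·1.4641 = 580.5
T = 396.5 kN/m

T = 397 kN/m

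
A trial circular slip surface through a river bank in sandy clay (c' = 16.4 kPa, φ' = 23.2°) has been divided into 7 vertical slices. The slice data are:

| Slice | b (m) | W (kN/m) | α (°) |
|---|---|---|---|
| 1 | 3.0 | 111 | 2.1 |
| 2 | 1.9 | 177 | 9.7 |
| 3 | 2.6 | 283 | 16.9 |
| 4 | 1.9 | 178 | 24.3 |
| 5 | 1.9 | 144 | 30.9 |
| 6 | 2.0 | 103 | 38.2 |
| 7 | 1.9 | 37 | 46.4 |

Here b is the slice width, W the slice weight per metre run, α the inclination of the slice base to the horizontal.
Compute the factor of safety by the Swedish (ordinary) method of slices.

FS = 1.95

Ordinary method of slices: FS = Σ[c'·Δl_i + (W_i cosα_i)·tanφ'] / Σ W_i sinα_i, with Δl_i = b_i / cosα_i.
Slice 1: Δl = 3.0/cos2.1° = 3.002 m; N'_1 = 111·cos2.1° = 110.9; c'Δl = 49.23; W sinα = 4.1
Slice 2: Δl = 1.9/cos9.7° = 1.928 m; N'_2 = 177·cos9.7° = 174.5; c'Δl = 31.61; W sinα = 29.8
Slice 3: Δl = 2.6/cos16.9° = 2.717 m; N'_3 = 283·cos16.9° = 270.8; c'Δl = 44.56; W sinα = 82.3
Slice 4: Δl = 1.9/cos24.3° = 2.085 m; N'_4 = 178·cos24.3° = 162.2; c'Δl = 34.19; W sinα = 73.2
Slice 5: Δl = 1.9/cos30.9° = 2.214 m; N'_5 = 144·cos30.9° = 123.6; c'Δl = 36.31; W sinα = 73.9
Slice 6: Δl = 2.0/cos38.2° = 2.545 m; N'_6 = 103·cos38.2° = 80.9; c'Δl = 41.74; W sinα = 63.7
Slice 7: Δl = 1.9/cos46.4° = 2.755 m; N'_7 = 37·cos46.4° = 25.5; c'Δl = 45.18; W sinα = 26.8
Σc'Δl = 282.8 kN/m; ΣN' = 948.4 kN/m; ΣW sinα = 353.8 kN/m
Resisting = 282.8 + 948.4·tan23.2° = 282.8 + 406.5 = 689.3 kN/m
FS = 689.3 / 353.8 = 1.948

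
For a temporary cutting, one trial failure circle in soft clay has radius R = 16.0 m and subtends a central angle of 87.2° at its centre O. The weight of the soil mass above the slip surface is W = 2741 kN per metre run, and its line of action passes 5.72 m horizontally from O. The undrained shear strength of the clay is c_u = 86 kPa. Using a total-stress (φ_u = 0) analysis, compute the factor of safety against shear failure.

Taking moments about the centre O, the resisting moment is provided by the undrained shear strength acting along the arc:
Arc length L_a = R·θ = 16.0·(87.2°·π/180) = 16.0·1.5219 = 24.35 m
M_R = c_u·L_a·R = 86·24.35·16.0 = 33506.7 kN·m/m
M_D = W·d = 2741·5.72 = 15678.5 kN·m/m
FS = M_R / M_D = 33506.7 / 15678.5 = 2.137

FS = 2.14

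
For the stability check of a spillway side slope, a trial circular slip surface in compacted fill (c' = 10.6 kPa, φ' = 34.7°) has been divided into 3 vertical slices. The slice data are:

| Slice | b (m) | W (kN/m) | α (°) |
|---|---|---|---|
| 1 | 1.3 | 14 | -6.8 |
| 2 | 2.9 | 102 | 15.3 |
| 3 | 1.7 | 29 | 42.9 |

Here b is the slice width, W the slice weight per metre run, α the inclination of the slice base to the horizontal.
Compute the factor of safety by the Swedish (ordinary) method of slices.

Ordinary method of slices: FS = Σ[c'·Δl_i + (W_i cosα_i)·tanφ'] / Σ W_i sinα_i, with Δl_i = b_i / cosα_i.
Slice 1: Δl = 1.3/cos(-6.8°) = 1.309 m; N'_1 = 14·cos(-6.8°) = 13.9; c'Δl = 13.88; W sinα = -1.7
Slice 2: Δl = 2.9/cos15.3° = 3.007 m; N'_2 = 102·cos15.3° = 98.4; c'Δl = 31.87; W sinα = 26.9
Slice 3: Δl = 1.7/cos42.9° = 2.321 m; N'_3 = 29·cos42.9° = 21.2; c'Δl = 24.60; W sinα = 19.7
Σc'Δl = 70.3 kN/m; ΣN' = 133.5 kN/m; ΣW sinα = 45.0 kN/m
Resisting = 70.3 + 133.5·tan34.7° = 70.3 + 92.5 = 162.8 kN/m
FS = 162.8 / 45.0 = 3.618

FS = 3.62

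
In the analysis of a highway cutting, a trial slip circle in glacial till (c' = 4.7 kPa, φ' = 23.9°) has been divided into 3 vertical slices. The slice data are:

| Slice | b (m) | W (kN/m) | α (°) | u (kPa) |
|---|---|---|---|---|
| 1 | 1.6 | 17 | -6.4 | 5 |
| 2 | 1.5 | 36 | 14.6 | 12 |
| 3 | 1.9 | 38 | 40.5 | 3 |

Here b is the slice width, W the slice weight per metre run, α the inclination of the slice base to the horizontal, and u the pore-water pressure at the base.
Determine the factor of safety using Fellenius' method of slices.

Ordinary method of slices: FS = Σ[c'·Δl_i + (W_i cosα_i − u_i·Δl_i)·tanφ'] / Σ W_i sinα_i, with Δl_i = b_i / cosα_i.
Slice 1: Δl = 1.6/cos(-6.4°) = 1.610 m; N'_1 = 17·cos(-6.4°) − 5·1.610 = 8.8; c'Δl = 7.57; W sinα = -1.9
Slice 2: Δl = 1.5/cos14.6° = 1.550 m; N'_2 = 36·cos14.6° − 12·1.550 = 16.2; c'Δl = 7.29; W sinα = 9.1
Slice 3: Δl = 1.9/cos40.5° = 2.499 m; N'_3 = 38·cos40.5° − 3·2.499 = 21.4; c'Δl = 11.74; W sinα = 24.7
Σc'Δl = 26.6 kN/m; ΣN' = 46.5 kN/m; ΣW sinα = 31.9 kN/m
Resisting = 26.6 + 46.5·tan23.9° = 26.6 + 20.6 = 47.2 kN/m
FS = 47.2 / 31.9 = 1.481

FS = 1.48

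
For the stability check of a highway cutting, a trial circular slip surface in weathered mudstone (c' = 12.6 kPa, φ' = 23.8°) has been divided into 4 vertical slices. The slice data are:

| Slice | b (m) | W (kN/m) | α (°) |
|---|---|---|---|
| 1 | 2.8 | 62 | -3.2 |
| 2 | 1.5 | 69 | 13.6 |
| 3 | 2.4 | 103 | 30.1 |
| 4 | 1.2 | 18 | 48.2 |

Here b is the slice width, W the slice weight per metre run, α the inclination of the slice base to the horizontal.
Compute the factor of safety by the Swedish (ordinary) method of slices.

FS = 2.75

Ordinary method of slices: FS = Σ[c'·Δl_i + (W_i cosα_i)·tanφ'] / Σ W_i sinα_i, with Δl_i = b_i / cosα_i.
Slice 1: Δl = 2.8/cos(-3.2°) = 2.804 m; N'_1 = 62·cos(-3.2°) = 61.9; c'Δl = 35.34; W sinα = -3.5
Slice 2: Δl = 1.5/cos13.6° = 1.543 m; N'_2 = 69·cos13.6° = 67.1; c'Δl = 19.45; W sinα = 16.2
Slice 3: Δl = 2.4/cos30.1° = 2.774 m; N'_3 = 103·cos30.1° = 89.1; c'Δl = 34.95; W sinα = 51.7
Slice 4: Δl = 1.2/cos48.2° = 1.800 m; N'_4 = 18·cos48.2° = 12.0; c'Δl = 22.68; W sinα = 13.4
Σc'Δl = 112.4 kN/m; ΣN' = 230.1 kN/m; ΣW sinα = 77.8 kN/m
Resisting = 112.4 + 230.1·tan23.8° = 112.4 + 101.5 = 213.9 kN/m
FS = 213.9 / 77.8 = 2.748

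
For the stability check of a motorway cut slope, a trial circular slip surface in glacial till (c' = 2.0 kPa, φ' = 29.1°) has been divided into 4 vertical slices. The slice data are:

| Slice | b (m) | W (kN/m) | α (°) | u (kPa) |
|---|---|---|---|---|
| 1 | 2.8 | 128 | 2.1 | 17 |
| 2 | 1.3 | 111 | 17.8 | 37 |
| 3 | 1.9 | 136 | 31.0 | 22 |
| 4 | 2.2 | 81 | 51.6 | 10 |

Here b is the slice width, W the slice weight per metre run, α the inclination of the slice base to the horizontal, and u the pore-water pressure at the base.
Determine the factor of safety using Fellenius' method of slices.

Ordinary method of slices: FS = Σ[c'·Δl_i + (W_i cosα_i − u_i·Δl_i)·tanφ'] / Σ W_i sinα_i, with Δl_i = b_i / cosα_i.
Slice 1: Δl = 2.8/cos2.1° = 2.802 m; N'_1 = 128·cos2.1° − 17·2.802 = 80.3; c'Δl = 5.60; W sinα = 4.7
Slice 2: Δl = 1.3/cos17.8° = 1.365 m; N'_2 = 111·cos17.8° − 37·1.365 = 55.2; c'Δl = 2.73; W sinα = 33.9
Slice 3: Δl = 1.9/cos31.0° = 2.217 m; N'_3 = 136·cos31.0° − 22·2.217 = 67.8; c'Δl = 4.43; W sinα = 70.0
Slice 4: Δl = 2.2/cos51.6° = 3.542 m; N'_4 = 81·cos51.6° − 10·3.542 = 14.9; c'Δl = 7.08; W sinα = 63.5
Σc'Δl = 19.9 kN/m; ΣN' = 218.2 kN/m; ΣW sinα = 172.1 kN/m
Resisting = 19.9 + 218.2·tan29.1° = 19.9 + 121.4 = 141.3 kN/m
FS = 141.3 / 172.1 = 0.821

FS = 0.82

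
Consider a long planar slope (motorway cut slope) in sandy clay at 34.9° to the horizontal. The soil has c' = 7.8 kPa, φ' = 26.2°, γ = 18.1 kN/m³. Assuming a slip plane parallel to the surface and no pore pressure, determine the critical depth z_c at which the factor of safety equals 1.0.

Setting FS = 1.00 in FS = [c' + γz cos²β tanφ'] / [γz sinβ cosβ] and solving for z:
z = c' / [γ cosβ (FS·sinβ − cosβ·tanφ')]
  = 7.8 / [18.1·cos34.9°·(1.00·sin34.9° − cos34.9°·tan26.2°)]
  = 7.8 / [18.1·0.8202·(1.00·0.5721 − 0.8202·0.4921)]
  = 7.8 / 2.5025 = 3.117 m

z_c = 3.12 m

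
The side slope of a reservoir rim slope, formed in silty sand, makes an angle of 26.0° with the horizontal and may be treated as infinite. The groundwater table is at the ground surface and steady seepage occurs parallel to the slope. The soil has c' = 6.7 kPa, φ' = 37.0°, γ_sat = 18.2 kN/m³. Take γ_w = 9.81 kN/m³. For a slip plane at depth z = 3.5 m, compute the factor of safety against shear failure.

With seepage parallel to the slope and the water table at the surface, the effective normal stress on the slip plane uses the buoyant unit weight γ' = γ_sat − γ_w while the driving shear stress uses γ_sat:
FS = [c' + γ' z cos²β tanφ'] / [γ_sat z sinβ cosβ]
γ' = 18.2 − 9.81 = 8.39 kN/m³
Numerator = 6.7 + 8.39·3.5·cos²26.0°·tan37.0° = 6.7 + 8.39·3.5·0.8078·0.7536 = 24.576 kPa
Denominator = 18.2·3.5·sin26.0°·cos26.0° = 18.2·3.5·0.4384·0.8988 = 25.098 kPa
FS = 24.576 / 25.098 = 0.979

FS = 0.98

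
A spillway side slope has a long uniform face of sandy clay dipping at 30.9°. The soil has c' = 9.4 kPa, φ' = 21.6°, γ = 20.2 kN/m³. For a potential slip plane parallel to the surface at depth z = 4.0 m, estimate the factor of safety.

For an infinite slope with a slip plane parallel to the surface (no pore pressure): FS = [c' + γz cos²β tanφ'] / [γz sinβ cosβ].
γz = 20.2·4.0 = 80.80 kN/m²
Numerator = 9.4 + 80.80·cos²30.9°·tan21.6° = 9.4 + 80.80·0.7363·0.3959 = 32.954 kPa
Denominator = 80.80·sin30.9°·cos30.9° = 80.80·0.5135·0.8581 = 35.605 kPa
FS = 32.954 / 35.605 = 0.926

FS = 0.93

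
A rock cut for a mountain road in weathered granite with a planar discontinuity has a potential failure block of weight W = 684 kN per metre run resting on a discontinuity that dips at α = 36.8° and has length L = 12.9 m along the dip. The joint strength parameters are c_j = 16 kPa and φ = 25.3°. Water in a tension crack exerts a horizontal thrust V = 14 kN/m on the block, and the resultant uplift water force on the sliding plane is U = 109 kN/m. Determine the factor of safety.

FS = 0.97

Resolving the block weight along and normal to the plane and applying the Mohr–Coulomb strength on the joint:
N' = W cosα − U − V sinα = 684·cos36.8° − 109 − 14·sin36.8° = 430.3 kN/m
Driving force T = W sinα + V cosα = 684·sin36.8° + 14·cos36.8° = 420.9 kN/m
Resisting force R = c_j·L + N'·tanφ = 16·12.9 + 430.3·tan25.3° = 206.4 + 203.4 = 409.8 kN/m
FS = R / T = 409.8 / 420.9 = 0.974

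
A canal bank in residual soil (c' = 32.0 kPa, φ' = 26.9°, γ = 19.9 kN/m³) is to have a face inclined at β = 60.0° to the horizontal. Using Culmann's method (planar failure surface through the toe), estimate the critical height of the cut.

Culmann's analysis gives the critical failure plane at α_cr = (β + φ')/2 = (60.0 + 26.9)/2 = 43.5°, and the critical height
H_c = (4c'/γ) · sinβ cosφ' / [1 − cos(β − φ')]
    = (4·32.0/19.9) · sin60.0°·cos26.9° / [1 − cos(33.1°)]
    = 6.432 · 0.8660·0.8918 / [1 − 0.8377]
    = 6.432 · 0.7723 / 0.1623
    = 30.61 m

H_c = 30.61 m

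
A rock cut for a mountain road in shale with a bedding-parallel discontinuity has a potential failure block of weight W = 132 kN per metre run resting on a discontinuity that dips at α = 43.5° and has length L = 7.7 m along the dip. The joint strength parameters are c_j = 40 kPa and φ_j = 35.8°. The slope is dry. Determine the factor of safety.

Resolving the block weight along and normal to the plane and applying the Mohr–Coulomb strength on the joint:
N' = W cosα = 132·cos43.5° = 95.7 kN/m
Driving force T = W sinα = 132·sin43.5° = 90.9 kN/m
Resisting force R = c_j·L + N'·tanφ_j = 40·7.7 + 95.7·tan35.8° = 308.0 + 69.1 = 377.1 kN/m
FS = R / T = 377.1 / 90.9 = 4.150

FS = 4.15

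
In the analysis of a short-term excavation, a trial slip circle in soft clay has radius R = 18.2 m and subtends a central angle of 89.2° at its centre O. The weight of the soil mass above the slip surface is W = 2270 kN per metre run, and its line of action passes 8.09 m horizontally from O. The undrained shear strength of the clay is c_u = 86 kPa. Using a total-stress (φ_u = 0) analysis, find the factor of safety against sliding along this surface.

Taking moments about the centre O, the resisting moment is provided by the undrained shear strength acting along the arc:
Arc length L_a = R·θ = 18.2·(89.2°·π/180) = 18.2·1.5568 = 28.33 m
M_R = c_u·L_a·R = 86·28.33·18.2 = 44349.0 kN·m/m
M_D = W·d = 2270·8.09 = 18364.3 kN·m/m
FS = M_R / M_D = 44349.0 / 18364.3 = 2.415

FS = 2.41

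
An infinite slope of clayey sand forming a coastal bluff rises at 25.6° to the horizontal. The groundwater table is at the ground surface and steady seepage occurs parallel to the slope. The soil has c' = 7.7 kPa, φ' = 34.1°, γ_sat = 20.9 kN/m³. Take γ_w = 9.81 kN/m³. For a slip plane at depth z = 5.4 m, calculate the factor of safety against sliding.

With seepage parallel to the slope and the water table at the surface, the effective normal stress on the slip plane uses the buoyant unit weight γ' = γ_sat − γ_w while the driving shear stress uses γ_sat:
FS = [c' + γ' z cos²β tanφ'] / [γ_sat z sinβ cosβ]
γ' = 20.9 − 9.81 = 11.09 kN/m³
Numerator = 7.7 + 11.09·5.4·cos²25.6°·tan34.1° = 7.7 + 11.09·5.4·0.8133·0.6771 = 40.676 kPa
Denominator = 20.9·5.4·sin25.6°·cos25.6° = 20.9·5.4·0.4321·0.9018 = 43.978 kPa
FS = 40.676 / 43.978 = 0.925

FS = 0.92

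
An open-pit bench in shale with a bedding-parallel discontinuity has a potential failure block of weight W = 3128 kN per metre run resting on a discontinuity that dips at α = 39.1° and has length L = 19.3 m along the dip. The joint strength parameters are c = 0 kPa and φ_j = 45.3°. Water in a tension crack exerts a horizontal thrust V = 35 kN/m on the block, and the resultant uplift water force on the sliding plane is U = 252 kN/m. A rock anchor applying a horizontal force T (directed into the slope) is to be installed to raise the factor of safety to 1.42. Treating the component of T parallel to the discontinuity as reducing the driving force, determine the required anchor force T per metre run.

T = 382 kN/m

Resolving forces along and normal to the sliding plane, with the horizontal anchor force T adding T·sinα to the effective normal force and T·cosα acting up the plane against the driving force:
FS = [cL + (W cosα − U − V sinα + T sinα) tanφ_j] / [W sinα + V cosα − T cosα]
Without the anchor: N' = 2153.4 kN/m, driving T_d = 1999.9 kN/m, resisting R = 0·19.3 + 2153.4·tan45.3° = 2176.1 kN/m, FS = 1.09.
Setting FS = 1.42 and solving for T:
1.42·(1999.9 − T cos39.1°) = 2176.1 + T sin39.1°·tan45.3°
T·(sin39.1°·tan45.3° + 1.42·cos39.1°) = 1.42·1999.9 − 2176.1
T·(0.6307·1.0105 + 1.42·0.7760) = 2839.9 − 2176.1 = 663.8
T·1.7393 = 663.8
T = 381.7 kN/m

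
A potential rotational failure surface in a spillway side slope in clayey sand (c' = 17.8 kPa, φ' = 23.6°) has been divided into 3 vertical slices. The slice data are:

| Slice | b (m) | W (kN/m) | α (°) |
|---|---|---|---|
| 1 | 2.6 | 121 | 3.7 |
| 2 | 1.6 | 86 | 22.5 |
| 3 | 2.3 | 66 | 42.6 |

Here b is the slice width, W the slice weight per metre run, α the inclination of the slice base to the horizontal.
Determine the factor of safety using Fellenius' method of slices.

FS = 2.83

Ordinary method of slices: FS = Σ[c'·Δl_i + (W_i cosα_i)·tanφ'] / Σ W_i sinα_i, with Δl_i = b_i / cosα_i.
Slice 1: Δl = 2.6/cos3.7° = 2.605 m; N'_1 = 121·cos3.7° = 120.7; c'Δl = 46.38; W sinα = 7.8
Slice 2: Δl = 1.6/cos22.5° = 1.732 m; N'_2 = 86·cos22.5° = 79.5; c'Δl = 30.83; W sinα = 32.9
Slice 3: Δl = 2.3/cos42.6° = 3.125 m; N'_3 = 66·cos42.6° = 48.6; c'Δl = 55.62; W sinα = 44.7
Σc'Δl = 132.8 kN/m; ΣN' = 248.8 kN/m; ΣW sinα = 85.4 kN/m
Resisting = 132.8 + 248.8·tan23.6° = 132.8 + 108.7 = 241.5 kN/m
FS = 241.5 / 85.4 = 2.828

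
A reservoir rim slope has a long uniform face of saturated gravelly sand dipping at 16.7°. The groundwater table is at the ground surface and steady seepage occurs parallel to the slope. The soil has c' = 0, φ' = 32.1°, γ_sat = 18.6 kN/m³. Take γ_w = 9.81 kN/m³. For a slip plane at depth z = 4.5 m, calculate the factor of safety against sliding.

With seepage parallel to the slope and the water table at the surface, the effective normal stress on the slip plane uses the buoyant unit weight γ' = γ_sat − γ_w while the driving shear stress uses γ_sat:
FS = [c' + γ' z cos²β tanφ'] / [γ_sat z sinβ cosβ]
(For c' = 0 this reduces to FS = (γ'/γ_sat)·tanφ'/tanβ.)
γ' = 18.6 − 9.81 = 8.79 kN/m³
Numerator = 0.0 + 8.79·4.5·cos²16.7°·tan32.1° = 0.0 + 8.79·4.5·0.9174·0.6273 = 22.764 kPa
Denominator = 18.6·4.5·sin16.7°·cos16.7° = 18.6·4.5·0.2874·0.9578 = 23.038 kPa
FS = 22.764 / 23.038 = 0.988

FS = 0.99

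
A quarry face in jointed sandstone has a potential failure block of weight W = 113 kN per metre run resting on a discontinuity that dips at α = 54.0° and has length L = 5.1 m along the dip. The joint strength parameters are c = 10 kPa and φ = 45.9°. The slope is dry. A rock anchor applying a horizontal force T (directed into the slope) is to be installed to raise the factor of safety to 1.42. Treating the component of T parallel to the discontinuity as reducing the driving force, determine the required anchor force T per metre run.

T = 6 kN/m

Resolving forces along and normal to the sliding plane, with the horizontal anchor force T adding T·sinα to the effective normal force and T·cosα acting up the plane against the driving force:
FS = [cL + (W cosα + T sinα) tanφ] / [W sinα − T cosα]
Without the anchor: N' = 66.4 kN/m, driving T_d = 91.4 kN/m, resisting R = 10·5.1 + 66.4·tan45.9° = 119.5 kN/m, FS = 1.31.
Setting FS = 1.42 and solving for T:
1.42·(91.4 − T cos54.0°) = 119.5 + T sin54.0°·tan45.9°
T·(sin54.0°·tan45.9° + 1.42·cos54.0°) = 1.42·91.4 − 119.5
T·(0.8090·1.0319 + 1.42·0.5878) = 129.8 − 119.5 = 10.3
T·1.6695 = 10.3
T = 6.2 kN/m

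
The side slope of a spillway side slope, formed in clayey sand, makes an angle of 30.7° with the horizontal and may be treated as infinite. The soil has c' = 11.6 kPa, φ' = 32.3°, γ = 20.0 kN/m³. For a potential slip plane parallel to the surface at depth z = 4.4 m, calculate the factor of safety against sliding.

FS = 1.36

For an infinite slope with a slip plane parallel to the surface (no pore pressure): FS = [c' + γz cos²β tanφ'] / [γz sinβ cosβ].
γz = 20.0·4.4 = 88.00 kN/m²
Numerator = 11.6 + 88.00·cos²30.7°·tan32.3° = 11.6 + 88.00·0.7393·0.6322 = 52.731 kPa
Denominator = 88.00·sin30.7°·cos30.7° = 88.00·0.5105·0.8599 = 38.631 kPa
FS = 52.731 / 38.631 = 1.365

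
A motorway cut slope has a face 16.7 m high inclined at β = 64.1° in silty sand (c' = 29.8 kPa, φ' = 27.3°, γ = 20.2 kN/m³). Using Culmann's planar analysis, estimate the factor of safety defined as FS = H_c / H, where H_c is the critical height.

H_c = (4c'/γ) · sinβ cosφ' / [1 − cos(β − φ')]
    = (4·29.8/20.2) · sin64.1°·cos27.3° / [1 − cos36.8°]
    = 5.901 · 0.7994 / 0.1993 = 23.67 m
FS = H_c / H = 23.67 / 16.7 = 1.417

FS = 1.42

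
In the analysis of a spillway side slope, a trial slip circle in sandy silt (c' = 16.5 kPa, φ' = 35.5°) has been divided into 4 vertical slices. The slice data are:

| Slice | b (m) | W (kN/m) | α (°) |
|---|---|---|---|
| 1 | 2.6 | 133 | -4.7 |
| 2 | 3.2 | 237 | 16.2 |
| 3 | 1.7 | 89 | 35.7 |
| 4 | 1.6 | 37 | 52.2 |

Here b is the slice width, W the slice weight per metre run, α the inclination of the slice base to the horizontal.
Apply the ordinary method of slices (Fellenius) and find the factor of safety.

FS = 3.67

Ordinary method of slices: FS = Σ[c'·Δl_i + (W_i cosα_i)·tanφ'] / Σ W_i sinα_i, with Δl_i = b_i / cosα_i.
Slice 1: Δl = 2.6/cos(-4.7°) = 2.609 m; N'_1 = 133·cos(-4.7°) = 132.6; c'Δl = 43.04; W sinα = -10.9
Slice 2: Δl = 3.2/cos16.2° = 3.332 m; N'_2 = 237·cos16.2° = 227.6; c'Δl = 54.98; W sinα = 66.1
Slice 3: Δl = 1.7/cos35.7° = 2.093 m; N'_3 = 89·cos35.7° = 72.3; c'Δl = 34.54; W sinα = 51.9
Slice 4: Δl = 1.6/cos52.2° = 2.611 m; N'_4 = 37·cos52.2° = 22.7; c'Δl = 43.07; W sinα = 29.2
Σc'Δl = 175.6 kN/m; ΣN' = 455.1 kN/m; ΣW sinα = 136.4 kN/m
Resisting = 175.6 + 455.1·tan35.5° = 175.6 + 324.6 = 500.3 kN/m
FS = 500.3 / 136.4 = 3.668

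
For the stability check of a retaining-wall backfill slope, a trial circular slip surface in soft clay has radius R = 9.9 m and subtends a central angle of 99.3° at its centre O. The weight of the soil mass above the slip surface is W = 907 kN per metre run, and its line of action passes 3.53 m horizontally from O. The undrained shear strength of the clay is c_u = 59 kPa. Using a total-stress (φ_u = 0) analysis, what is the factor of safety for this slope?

Taking moments about the centre O, the resisting moment is provided by the undrained shear strength acting along the arc:
Arc length L_a = R·θ = 9.9·(99.3°·π/180) = 9.9·1.7331 = 17.16 m
M_R = c_u·L_a·R = 59·17.16·9.9 = 10021.9 kN·m/m
M_D = W·d = 907·3.53 = 3201.7 kN·m/m
FS = M_R / M_D = 10021.9 / 3201.7 = 3.130

FS = 3.13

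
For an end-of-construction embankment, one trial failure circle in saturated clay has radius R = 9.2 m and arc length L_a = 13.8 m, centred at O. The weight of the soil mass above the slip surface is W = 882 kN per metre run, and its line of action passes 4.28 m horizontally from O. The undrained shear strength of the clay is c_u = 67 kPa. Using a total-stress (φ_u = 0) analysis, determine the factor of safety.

FS = 2.25

Taking moments about the centre O, the resisting moment is provided by the undrained shear strength acting along the arc:
M_R = c_u·L_a·R = 67·13.80·9.2 = 8506.3 kN·m/m
M_D = W·d = 882·4.28 = 3775.0 kN·m/m
FS = M_R / M_D = 8506.3 / 3775.0 = 2.253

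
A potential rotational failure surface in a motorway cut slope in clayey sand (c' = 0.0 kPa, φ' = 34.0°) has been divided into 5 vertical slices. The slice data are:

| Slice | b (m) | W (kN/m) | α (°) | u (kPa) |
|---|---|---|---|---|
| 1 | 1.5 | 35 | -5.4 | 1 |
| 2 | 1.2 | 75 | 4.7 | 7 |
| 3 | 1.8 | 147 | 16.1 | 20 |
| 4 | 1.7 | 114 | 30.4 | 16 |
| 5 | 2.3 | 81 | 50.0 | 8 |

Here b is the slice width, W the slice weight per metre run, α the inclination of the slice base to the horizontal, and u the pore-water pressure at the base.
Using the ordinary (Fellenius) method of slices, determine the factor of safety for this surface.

Ordinary method of slices: FS = Σ[c'·Δl_i + (W_i cosα_i − u_i·Δl_i)·tanφ'] / Σ W_i sinα_i, with Δl_i = b_i / cosα_i.
Slice 1: Δl = 1.5/cos(-5.4°) = 1.507 m; N'_1 = 35·cos(-5.4°) − 1·1.507 = 33.3; c'Δl = 0.00; W sinα = -3.3
Slice 2: Δl = 1.2/cos4.7° = 1.204 m; N'_2 = 75·cos4.7° − 7·1.204 = 66.3; c'Δl = 0.00; W sinα = 6.1
Slice 3: Δl = 1.8/cos16.1° = 1.873 m; N'_3 = 147·cos16.1° − 20·1.873 = 103.8; c'Δl = 0.00; W sinα = 40.8
Slice 4: Δl = 1.7/cos30.4° = 1.971 m; N'_4 = 114·cos30.4° − 16·1.971 = 66.8; c'Δl = 0.00; W sinα = 57.7
Slice 5: Δl = 2.3/cos50.0° = 3.578 m; N'_5 = 81·cos50.0° − 8·3.578 = 23.4; c'Δl = 0.00; W sinα = 62.0
Σc'Δl = 0.0 kN/m; ΣN' = 293.7 kN/m; ΣW sinα = 163.4 kN/m
Resisting = 0.0 + 293.7·tan34.0° = 0.0 + 198.1 = 198.1 kN/m
FS = 198.1 / 163.4 = 1.213

FS = 1.21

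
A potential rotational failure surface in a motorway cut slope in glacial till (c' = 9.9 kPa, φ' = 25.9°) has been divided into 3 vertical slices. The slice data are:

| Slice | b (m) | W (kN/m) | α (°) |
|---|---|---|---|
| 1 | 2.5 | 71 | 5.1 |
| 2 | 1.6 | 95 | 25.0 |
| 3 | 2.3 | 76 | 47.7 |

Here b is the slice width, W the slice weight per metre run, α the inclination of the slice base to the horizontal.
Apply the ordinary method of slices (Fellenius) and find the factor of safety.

Ordinary method of slices: FS = Σ[c'·Δl_i + (W_i cosα_i)·tanφ'] / Σ W_i sinα_i, with Δl_i = b_i / cosα_i.
Slice 1: Δl = 2.5/cos5.1° = 2.510 m; N'_1 = 71·cos5.1° = 70.7; c'Δl = 24.85; W sinα = 6.3
Slice 2: Δl = 1.6/cos25.0° = 1.765 m; N'_2 = 95·cos25.0° = 86.1; c'Δl = 17.48; W sinα = 40.1
Slice 3: Δl = 2.3/cos47.7° = 3.417 m; N'_3 = 76·cos47.7° = 51.1; c'Δl = 33.83; W sinα = 56.2
Σc'Δl = 76.2 kN/m; ΣN' = 208.0 kN/m; ΣW sinα = 102.7 kN/m
Resisting = 76.2 + 208.0·tan25.9° = 76.2 + 101.0 = 177.1 kN/m
FS = 177.1 / 102.7 = 1.725

FS = 1.73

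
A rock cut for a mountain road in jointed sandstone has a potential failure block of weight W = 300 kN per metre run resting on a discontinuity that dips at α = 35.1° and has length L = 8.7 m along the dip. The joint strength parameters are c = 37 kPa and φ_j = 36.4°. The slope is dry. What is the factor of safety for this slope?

Resolving the block weight along and normal to the plane and applying the Mohr–Coulomb strength on the joint:
N' = W cosα = 300·cos35.1° = 245.4 kN/m
Driving force T = W sinα = 300·sin35.1° = 172.5 kN/m
Resisting force R = c·L + N'·tanφ_j = 37·8.7 + 245.4·tan36.4° = 321.9 + 181.0 = 502.9 kN/m
FS = R / T = 502.9 / 172.5 = 2.915

FS = 2.92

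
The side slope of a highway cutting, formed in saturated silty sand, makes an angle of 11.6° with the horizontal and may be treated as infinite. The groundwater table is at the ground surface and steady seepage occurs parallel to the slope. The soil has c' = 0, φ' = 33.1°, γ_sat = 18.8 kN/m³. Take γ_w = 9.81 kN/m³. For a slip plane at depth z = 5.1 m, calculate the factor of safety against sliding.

FS = 1.52

With seepage parallel to the slope and the water table at the surface, the effective normal stress on the slip plane uses the buoyant unit weight γ' = γ_sat − γ_w while the driving shear stress uses γ_sat:
FS = [c' + γ' z cos²β tanφ'] / [γ_sat z sinβ cosβ]
(For c' = 0 this reduces to FS = (γ'/γ_sat)·tanφ'/tanβ.)
γ' = 18.8 − 9.81 = 8.99 kN/m³
Numerator = 0.0 + 8.99·5.1·cos²11.6°·tan33.1° = 0.0 + 8.99·5.1·0.9596·0.6519 = 28.680 kPa
Denominator = 18.8·5.1·sin11.6°·cos11.6° = 18.8·5.1·0.2011·0.9796 = 18.886 kPa
FS = 28.680 / 18.886 = 1.519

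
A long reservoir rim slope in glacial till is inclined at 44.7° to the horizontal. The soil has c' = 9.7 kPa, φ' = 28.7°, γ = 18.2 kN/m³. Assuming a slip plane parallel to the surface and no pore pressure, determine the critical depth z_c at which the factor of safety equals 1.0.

Setting FS = 1.00 in FS = [c' + γz cos²β tanφ'] / [γz sinβ cosβ] and solving for z:
z = c' / [γ cosβ (FS·sinβ − cosβ·tanφ')]
  = 9.7 / [18.2·cos44.7°·(1.00·sin44.7° − cos44.7°·tan28.7°)]
  = 9.7 / [18.2·0.7108·(1.00·0.7034 − 0.7108·0.5475)]
  = 9.7 / 4.0652 = 2.386 m

z_c = 2.39 m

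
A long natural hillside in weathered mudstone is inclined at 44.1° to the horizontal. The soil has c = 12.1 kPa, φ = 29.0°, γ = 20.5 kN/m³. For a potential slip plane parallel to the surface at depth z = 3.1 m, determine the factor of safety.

FS = 0.95

For an infinite slope with a slip plane parallel to the surface (no pore pressure): FS = [c + γz cos²β tanφ] / [γz sinβ cosβ].
γz = 20.5·3.1 = 63.55 kN/m²
Numerator = 12.1 + 63.55·cos²44.1°·tan29.0° = 12.1 + 63.55·0.5157·0.5543 = 30.266 kPa
Denominator = 63.55·sin44.1°·cos44.1° = 63.55·0.6959·0.7181 = 31.759 kPa
FS = 30.266 / 31.759 = 0.953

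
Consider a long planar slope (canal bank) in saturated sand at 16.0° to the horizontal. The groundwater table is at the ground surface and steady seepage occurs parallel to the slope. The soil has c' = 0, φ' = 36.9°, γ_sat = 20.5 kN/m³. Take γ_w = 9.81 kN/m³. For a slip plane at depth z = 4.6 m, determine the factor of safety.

With seepage parallel to the slope and the water table at the surface, the effective normal stress on the slip plane uses the buoyant unit weight γ' = γ_sat − γ_w while the driving shear stress uses γ_sat:
FS = [c' + γ' z cos²β tanφ'] / [γ_sat z sinβ cosβ]
(For c' = 0 this reduces to FS = (γ'/γ_sat)·tanφ'/tanβ.)
γ' = 20.5 − 9.81 = 10.69 kN/m³
Numerator = 0.0 + 10.69·4.6·cos²16.0°·tan36.9° = 0.0 + 10.69·4.6·0.9240·0.7508 = 34.116 kPa
Denominator = 20.5·4.6·sin16.0°·cos16.0° = 20.5·4.6·0.2756·0.9613 = 24.986 kPa
FS = 34.116 / 24.986 = 1.365

FS = 1.37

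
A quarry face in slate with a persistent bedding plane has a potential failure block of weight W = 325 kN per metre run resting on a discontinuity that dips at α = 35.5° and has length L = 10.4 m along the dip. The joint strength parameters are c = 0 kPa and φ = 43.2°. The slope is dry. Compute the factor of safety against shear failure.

FS = 1.32

Resolving the block weight along and normal to the plane and applying the Mohr–Coulomb strength on the joint:
N' = W cosα = 325·cos35.5° = 264.6 kN/m
Driving force T = W sinα = 325·sin35.5° = 188.7 kN/m
Resisting force R = c·L + N'·tanφ = 0·10.4 + 264.6·tan43.2° = 0.0 + 248.5 = 248.5 kN/m
FS = R / T = 248.5 / 188.7 = 1.317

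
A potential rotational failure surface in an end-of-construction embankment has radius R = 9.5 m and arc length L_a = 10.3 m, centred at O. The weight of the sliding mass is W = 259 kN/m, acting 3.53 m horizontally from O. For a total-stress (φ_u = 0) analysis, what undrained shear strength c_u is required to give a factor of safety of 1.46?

FS = c_u·L_a·R / (W·d), so c_u = FS·W·d / (L_a·R).
c_u = 1.46·259·3.53 / (10.30·9.5) = 1334.8 / 97.85 = 13.64 kPa

c_u = 13.6 kPa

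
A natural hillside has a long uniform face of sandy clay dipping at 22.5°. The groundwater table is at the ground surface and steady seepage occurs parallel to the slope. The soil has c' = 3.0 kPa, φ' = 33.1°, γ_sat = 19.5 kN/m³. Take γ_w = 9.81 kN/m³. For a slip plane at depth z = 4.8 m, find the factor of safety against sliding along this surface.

FS = 0.87

With seepage parallel to the slope and the water table at the surface, the effective normal stress on the slip plane uses the buoyant unit weight γ' = γ_sat − γ_w while the driving shear stress uses γ_sat:
FS = [c' + γ' z cos²β tanφ'] / [γ_sat z sinβ cosβ]
γ' = 19.5 − 9.81 = 9.69 kN/m³
Numerator = 3.0 + 9.69·4.8·cos²22.5°·tan33.1° = 3.0 + 9.69·4.8·0.8536·0.6519 = 28.880 kPa
Denominator = 19.5·4.8·sin22.5°·cos22.5° = 19.5·4.8·0.3827·0.9239 = 33.093 kPa
FS = 28.880 / 33.093 = 0.873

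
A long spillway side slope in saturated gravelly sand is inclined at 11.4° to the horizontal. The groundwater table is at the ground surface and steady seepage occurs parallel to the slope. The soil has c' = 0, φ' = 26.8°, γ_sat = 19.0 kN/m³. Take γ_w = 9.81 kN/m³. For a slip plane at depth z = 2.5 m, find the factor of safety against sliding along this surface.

With seepage parallel to the slope and the water table at the surface, the effective normal stress on the slip plane uses the buoyant unit weight γ' = γ_sat − γ_w while the driving shear stress uses γ_sat:
FS = [c' + γ' z cos²β tanφ'] / [γ_sat z sinβ cosβ]
(For c' = 0 this reduces to FS = (γ'/γ_sat)·tanφ'/tanβ.)
γ' = 19.0 − 9.81 = 9.19 kN/m³
Numerator = 0.0 + 9.19·2.5·cos²11.4°·tan26.8° = 0.0 + 9.19·2.5·0.9609·0.5051 = 11.152 kPa
Denominator = 19.0·2.5·sin11.4°·cos11.4° = 19.0·2.5·0.1977·0.9803 = 9.203 kPa
FS = 11.152 / 9.203 = 1.212

FS = 1.21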